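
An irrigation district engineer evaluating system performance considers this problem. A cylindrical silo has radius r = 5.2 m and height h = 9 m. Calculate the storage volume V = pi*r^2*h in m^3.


V = pi * r^2 * h
  = pi * 5.2^2 * 9
  = pi * 27.04 * 9
  = 764.54 m^3


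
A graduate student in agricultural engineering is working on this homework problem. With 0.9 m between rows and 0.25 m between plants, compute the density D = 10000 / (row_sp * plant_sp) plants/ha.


D = 10000 / (row_sp * plant_sp)
  = 10000 / (0.9 * 0.25)
  = 10000 / 0.2250
  = 44444.44 plants/ha


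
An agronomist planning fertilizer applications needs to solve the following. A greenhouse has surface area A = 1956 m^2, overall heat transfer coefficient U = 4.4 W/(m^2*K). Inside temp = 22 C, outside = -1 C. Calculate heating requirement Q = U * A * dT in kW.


dT = 22 - (-1) = 23 K
Q = U * A * dT
  = 4.4 * 1956 * 23
  = 197947.20 W = 197.95 kW


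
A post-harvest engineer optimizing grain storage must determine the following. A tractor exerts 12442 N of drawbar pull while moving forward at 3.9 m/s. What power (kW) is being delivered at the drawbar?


P = F * v / 1000
  = 12442 * 3.9 / 1000
  = 48523.80 / 1000
  = 48.52 kW


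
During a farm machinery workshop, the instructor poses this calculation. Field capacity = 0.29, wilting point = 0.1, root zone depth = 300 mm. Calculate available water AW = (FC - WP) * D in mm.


AW = (FC - WP) * D
   = (0.29 - 0.1) * 300
   = 0.19 * 300
   = 57 mm


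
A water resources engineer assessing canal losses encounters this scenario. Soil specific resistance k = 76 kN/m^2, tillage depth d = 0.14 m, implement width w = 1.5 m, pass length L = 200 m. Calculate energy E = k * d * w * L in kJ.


E = k * d * w * L
  = 76 * 0.14 * 1.5 * 200
  = 3192 kJ


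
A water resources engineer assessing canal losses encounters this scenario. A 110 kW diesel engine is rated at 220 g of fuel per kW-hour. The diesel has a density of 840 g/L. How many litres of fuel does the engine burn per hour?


FC = P * BSFC / rho_fuel
   = 110 * 220 / 840
   = 24200 / 840
   = 28.81 L/h


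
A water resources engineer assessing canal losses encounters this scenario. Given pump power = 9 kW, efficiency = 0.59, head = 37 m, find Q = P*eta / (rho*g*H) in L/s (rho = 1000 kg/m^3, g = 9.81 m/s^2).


Q = (P * 1000 * eta) / (rho * g * H)
  = (9 * 1000 * 0.59) / (1000 * 9.81 * 37)
  = 5310 / 362970
  = 0.01463 m^3/s = 14.63 L/s


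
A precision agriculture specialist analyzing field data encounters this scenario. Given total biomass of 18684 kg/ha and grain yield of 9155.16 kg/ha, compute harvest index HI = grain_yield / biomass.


HI = grain_yield / biomass
   = 9155.16 / 18684
   = 0.49


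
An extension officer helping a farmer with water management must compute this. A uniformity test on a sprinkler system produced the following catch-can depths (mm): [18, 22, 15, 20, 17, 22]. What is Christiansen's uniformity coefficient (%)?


xbar = 114 / 6 = 19
sum|xi - xbar| = 14
CU = 100 * (1 - 14 / (6 * 19))
   = 100 * (1 - 0.1228)
   = 87.72%


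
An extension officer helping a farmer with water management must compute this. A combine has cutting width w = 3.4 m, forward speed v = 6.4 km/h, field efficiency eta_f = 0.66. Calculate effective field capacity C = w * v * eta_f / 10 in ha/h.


C = w * v * eta_f / 10
  = 3.4 * 6.4 * 0.66 / 10
  = 14.36 / 10
  = 1.44 ha/h


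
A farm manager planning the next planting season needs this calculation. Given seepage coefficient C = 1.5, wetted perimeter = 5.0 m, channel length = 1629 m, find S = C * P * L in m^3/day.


S = C * P * L
  = 1.5 * 5.0 * 1629
  = 12217.50 m^3/day


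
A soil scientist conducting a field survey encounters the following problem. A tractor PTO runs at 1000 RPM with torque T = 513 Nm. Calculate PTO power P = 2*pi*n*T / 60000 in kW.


P = 2*pi*n*T / 60000
  = 2*pi * 1000 * 513 / 60000
  = 3223274.06 / 60000
  = 53.72 kW


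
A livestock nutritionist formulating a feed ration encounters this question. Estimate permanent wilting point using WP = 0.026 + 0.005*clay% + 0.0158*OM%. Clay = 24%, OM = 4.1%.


WP = 0.026 + 0.005*24 + 0.0158*4.1
   = 0.026 + 0.1200 + 0.0648
   = 0.2108


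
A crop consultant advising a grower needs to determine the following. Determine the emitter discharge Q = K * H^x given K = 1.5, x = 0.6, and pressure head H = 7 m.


Q = K * H^x
  = 1.5 * 7^0.6
  = 1.5 * 3.2141
  = 4.82 L/h


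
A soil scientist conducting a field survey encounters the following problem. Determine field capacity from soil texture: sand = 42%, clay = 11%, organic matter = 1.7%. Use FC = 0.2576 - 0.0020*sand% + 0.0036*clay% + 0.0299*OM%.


FC = 0.2576 - 0.0020*42 + 0.0036*11 + 0.0299*1.7
   = 0.2576 - 0.0840 + 0.0396 + 0.0508
   = 0.2640


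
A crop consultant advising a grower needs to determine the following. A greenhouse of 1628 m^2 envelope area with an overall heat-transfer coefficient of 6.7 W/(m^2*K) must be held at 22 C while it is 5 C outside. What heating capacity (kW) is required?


dT = 22 - (5) = 17 K
Q = U * A * dT
  = 6.7 * 1628 * 17
  = 185429.20 W = 185.43 kW


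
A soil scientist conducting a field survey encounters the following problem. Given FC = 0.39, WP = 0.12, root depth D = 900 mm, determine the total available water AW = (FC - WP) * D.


AW = (FC - WP) * D
   = (0.39 - 0.12) * 900
   = 0.27 * 900
   = 243 mm


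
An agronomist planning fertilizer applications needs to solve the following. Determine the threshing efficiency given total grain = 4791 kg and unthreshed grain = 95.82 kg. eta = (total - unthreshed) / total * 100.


eta = (total - unthreshed) / total * 100
    = (4791 - 95.82) / 4791 * 100
    = 4695.18 / 4791 * 100
    = 98%


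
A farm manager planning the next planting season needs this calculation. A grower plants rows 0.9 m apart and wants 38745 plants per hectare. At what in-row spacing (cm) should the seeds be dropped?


spacing = 10000 / (row_sp * density)
        = 10000 / (0.9 * 38745)
        = 10000 / 34870.50
        = 0.28678 m = 28.68 cm


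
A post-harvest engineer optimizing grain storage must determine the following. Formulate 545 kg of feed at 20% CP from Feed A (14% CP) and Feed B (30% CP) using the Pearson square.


parts_A = CP_b - target = 30 - 20 = 10
parts_B = target - CP_a = 20 - 14 = 6
total_parts = 10 + 6 = 16
Feed A = 545 * 10 / 16 = 340.63 kg
Feed B = 545 * 6 / 16 = 204.38 kg

340.63 kg


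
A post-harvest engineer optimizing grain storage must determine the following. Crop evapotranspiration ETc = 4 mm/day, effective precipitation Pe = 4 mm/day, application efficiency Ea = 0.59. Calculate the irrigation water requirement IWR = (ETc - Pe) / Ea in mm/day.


IWR = (ETc - Pe) / Ea
    = (4 - 4) / 0.59
    = 0 / 0.59
    = 0 mm/day


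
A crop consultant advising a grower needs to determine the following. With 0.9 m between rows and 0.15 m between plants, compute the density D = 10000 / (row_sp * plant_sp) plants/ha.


D = 10000 / (row_sp * plant_sp)
  = 10000 / (0.9 * 0.15)
  = 10000 / 0.1350
  = 74074.07 plants/ha


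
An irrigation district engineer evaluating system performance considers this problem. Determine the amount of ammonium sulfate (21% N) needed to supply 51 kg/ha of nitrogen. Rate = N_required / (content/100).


Rate = N_required / (N_content / 100)
     = 51 / (21 / 100)
     = 51 / 0.21
     = 242.86 kg/ha


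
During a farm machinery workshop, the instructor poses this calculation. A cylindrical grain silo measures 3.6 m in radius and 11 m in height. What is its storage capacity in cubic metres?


V = pi * r^2 * h
  = pi * 3.6^2 * 11
  = pi * 12.96 * 11
  = 447.87 m^3


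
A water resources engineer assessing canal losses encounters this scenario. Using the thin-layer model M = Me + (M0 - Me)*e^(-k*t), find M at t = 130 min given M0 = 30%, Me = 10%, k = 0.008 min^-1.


M = Me + (M0 - Me) * e^(-k*t)
  = 10 + (30 - 10) * e^(-0.008*130)
  = 10 + 20 * e^(-1.040)
  = 10 + 20 * 0.35345
  = 10 + 7.0691
  = 17.07%


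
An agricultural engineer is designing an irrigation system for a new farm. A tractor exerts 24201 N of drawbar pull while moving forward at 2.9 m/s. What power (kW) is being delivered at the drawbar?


P = F * v / 1000
  = 24201 * 2.9 / 1000
  = 70182.90 / 1000
  = 70.18 kW


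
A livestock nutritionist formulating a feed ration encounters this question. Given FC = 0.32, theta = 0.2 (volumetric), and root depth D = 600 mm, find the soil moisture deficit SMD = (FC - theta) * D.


SMD = (FC - theta) * D
    = (0.32 - 0.2) * 600
    = 0.120 * 600
    = 72 mm


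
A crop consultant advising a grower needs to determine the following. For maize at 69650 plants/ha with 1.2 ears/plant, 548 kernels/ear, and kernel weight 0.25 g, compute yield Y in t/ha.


Y = density * ears * kernels * kw
  = 69650 * 1.2 * 548 * 0.25 g/ha
  = 11450460 g/ha
  = 11450.46 kg/ha = 11.45 t/ha


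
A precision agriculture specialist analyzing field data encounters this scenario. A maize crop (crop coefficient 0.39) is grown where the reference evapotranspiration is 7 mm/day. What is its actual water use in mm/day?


ETc = Kc * ET0
    = 0.39 * 7
    = 2.73 mm/day


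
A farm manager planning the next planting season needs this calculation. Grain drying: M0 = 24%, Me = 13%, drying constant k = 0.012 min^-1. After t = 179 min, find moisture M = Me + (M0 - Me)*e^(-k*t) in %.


M = Me + (M0 - Me) * e^(-k*t)
  = 13 + (24 - 13) * e^(-0.012*179)
  = 13 + 11 * e^(-2.148)
  = 13 + 11 * 0.11672
  = 13 + 1.2839
  = 14.28%


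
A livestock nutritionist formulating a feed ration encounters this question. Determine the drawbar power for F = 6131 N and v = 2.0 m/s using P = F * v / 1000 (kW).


P = F * v / 1000
  = 6131 * 2.0 / 1000
  = 12262 / 1000
  = 12.26 kW


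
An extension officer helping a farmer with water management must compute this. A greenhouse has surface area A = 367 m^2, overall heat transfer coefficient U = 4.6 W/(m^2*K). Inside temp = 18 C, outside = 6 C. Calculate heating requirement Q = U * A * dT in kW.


dT = 18 - (6) = 12 K
Q = U * A * dT
  = 4.6 * 367 * 12
  = 20258.40 W = 20.26 kW


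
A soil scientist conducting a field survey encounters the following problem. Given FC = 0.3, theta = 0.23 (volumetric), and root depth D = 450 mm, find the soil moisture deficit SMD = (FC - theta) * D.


SMD = (FC - theta) * D
    = (0.3 - 0.23) * 450
    = 0.070 * 450
    = 31.50 mm


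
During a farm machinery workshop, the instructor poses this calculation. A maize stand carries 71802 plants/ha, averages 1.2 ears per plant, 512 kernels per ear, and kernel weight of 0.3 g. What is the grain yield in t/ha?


Y = density * ears * kernels * kw
  = 71802 * 1.2 * 512 * 0.3 g/ha
  = 13234544.64 g/ha
  = 13234.54 kg/ha = 13.23 t/ha


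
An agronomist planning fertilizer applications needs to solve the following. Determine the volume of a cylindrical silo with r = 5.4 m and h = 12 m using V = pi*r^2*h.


V = pi * r^2 * h
  = pi * 5.4^2 * 12
  = pi * 29.16 * 12
  = 1099.31 m^3


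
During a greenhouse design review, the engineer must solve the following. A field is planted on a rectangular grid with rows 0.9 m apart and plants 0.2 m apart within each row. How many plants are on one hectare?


D = 10000 / (row_sp * plant_sp)
  = 10000 / (0.9 * 0.2)
  = 10000 / 0.1800
  = 55555.56 plants/ha


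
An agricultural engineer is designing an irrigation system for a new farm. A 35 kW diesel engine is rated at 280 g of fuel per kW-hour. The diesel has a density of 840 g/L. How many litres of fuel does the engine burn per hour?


FC = P * BSFC / rho_fuel
   = 35 * 280 / 840
   = 9800 / 840
   = 11.67 L/h


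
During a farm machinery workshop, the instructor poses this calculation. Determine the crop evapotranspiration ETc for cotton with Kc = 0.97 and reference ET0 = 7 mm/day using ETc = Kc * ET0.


ETc = Kc * ET0
    = 0.97 * 7
    = 6.79 mm/day


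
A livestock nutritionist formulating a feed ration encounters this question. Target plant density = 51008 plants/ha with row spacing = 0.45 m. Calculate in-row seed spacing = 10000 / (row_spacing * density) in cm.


spacing = 10000 / (row_sp * density)
        = 10000 / (0.45 * 51008)
        = 10000 / 22953.60
        = 0.43566 m = 43.57 cm


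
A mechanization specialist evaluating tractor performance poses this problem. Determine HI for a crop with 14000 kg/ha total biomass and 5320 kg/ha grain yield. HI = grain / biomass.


HI = grain_yield / biomass
   = 5320 / 14000
   = 0.38


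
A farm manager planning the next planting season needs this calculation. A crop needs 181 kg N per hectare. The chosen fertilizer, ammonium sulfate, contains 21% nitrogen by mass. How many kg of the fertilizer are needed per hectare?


Rate = N_required / (N_content / 100)
     = 181 / (21 / 100)
     = 181 / 0.21
     = 861.90 kg/ha


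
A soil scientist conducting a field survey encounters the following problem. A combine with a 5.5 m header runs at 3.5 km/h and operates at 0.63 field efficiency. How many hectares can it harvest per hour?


C = w * v * eta_f / 10
  = 5.5 * 3.5 * 0.63 / 10
  = 12.13 / 10
  = 1.21 ha/h


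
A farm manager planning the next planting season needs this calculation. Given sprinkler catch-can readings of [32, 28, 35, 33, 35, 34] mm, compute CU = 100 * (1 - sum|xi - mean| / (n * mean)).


xbar = 197 / 6 = 32.833
sum|xi - xbar| = 11.333
CU = 100 * (1 - 11.333 / (6 * 32.833))
   = 100 * (1 - 0.0575)
   = 94.25%


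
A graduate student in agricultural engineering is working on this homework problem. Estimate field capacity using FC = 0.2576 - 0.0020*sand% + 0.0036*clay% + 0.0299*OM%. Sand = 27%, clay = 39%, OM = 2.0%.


FC = 0.2576 - 0.0020*27 + 0.0036*39 + 0.0299*2.0
   = 0.2576 - 0.0540 + 0.1404 + 0.0598
   = 0.4038


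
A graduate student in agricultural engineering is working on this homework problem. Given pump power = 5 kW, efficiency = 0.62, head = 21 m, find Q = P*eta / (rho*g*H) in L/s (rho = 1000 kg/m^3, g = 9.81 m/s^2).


Q = (P * 1000 * eta) / (rho * g * H)
  = (5 * 1000 * 0.62) / (1000 * 9.81 * 21)
  = 3100 / 206010
  = 0.01505 m^3/s = 15.05 L/s


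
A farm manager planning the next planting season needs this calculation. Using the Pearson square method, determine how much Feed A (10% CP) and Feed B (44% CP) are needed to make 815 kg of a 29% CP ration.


parts_A = CP_b - target = 44 - 29 = 15
parts_B = target - CP_a = 29 - 10 = 19
total_parts = 15 + 19 = 34
Feed A = 815 * 15 / 34 = 359.56 kg
Feed B = 815 * 19 / 34 = 455.44 kg

359.56 kg


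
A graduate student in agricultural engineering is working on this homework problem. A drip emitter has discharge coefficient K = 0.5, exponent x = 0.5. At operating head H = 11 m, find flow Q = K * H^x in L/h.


Q = K * H^x
  = 0.5 * 11^0.5
  = 0.5 * 3.3166
  = 1.66 L/h


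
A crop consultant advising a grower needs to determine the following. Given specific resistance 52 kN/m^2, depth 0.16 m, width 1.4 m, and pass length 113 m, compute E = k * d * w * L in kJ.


E = k * d * w * L
  = 52 * 0.16 * 1.4 * 113
  = 1316.22 kJ


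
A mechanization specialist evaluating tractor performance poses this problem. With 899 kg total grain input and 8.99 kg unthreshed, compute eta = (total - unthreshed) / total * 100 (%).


eta = (total - unthreshed) / total * 100
    = (899 - 8.99) / 899 * 100
    = 890.01 / 899 * 100
    = 99%


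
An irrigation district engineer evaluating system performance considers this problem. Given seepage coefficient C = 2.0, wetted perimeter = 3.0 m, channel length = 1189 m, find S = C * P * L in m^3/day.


S = C * P * L
  = 2.0 * 3.0 * 1189
  = 7134 m^3/day


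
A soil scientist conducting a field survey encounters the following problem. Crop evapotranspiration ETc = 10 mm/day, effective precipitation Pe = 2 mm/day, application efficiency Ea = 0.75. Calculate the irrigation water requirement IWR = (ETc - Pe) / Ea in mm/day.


IWR = (ETc - Pe) / Ea
    = (10 - 2) / 0.75
    = 8 / 0.75
    = 10.67 mm/day


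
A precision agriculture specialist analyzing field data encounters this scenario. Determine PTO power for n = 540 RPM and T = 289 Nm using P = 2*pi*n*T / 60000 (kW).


P = 2*pi*n*T / 60000
  = 2*pi * 540 * 289 / 60000
  = 980553.90 / 60000
  = 16.34 kW


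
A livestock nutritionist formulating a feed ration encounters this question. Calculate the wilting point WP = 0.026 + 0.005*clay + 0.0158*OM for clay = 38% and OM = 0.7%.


WP = 0.026 + 0.005*38 + 0.0158*0.7
   = 0.026 + 0.1900 + 0.0111
   = 0.2271


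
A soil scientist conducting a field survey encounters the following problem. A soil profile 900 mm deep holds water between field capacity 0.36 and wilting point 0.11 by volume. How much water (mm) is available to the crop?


AW = (FC - WP) * D
   = (0.36 - 0.11) * 900
   = 0.25 * 900
   = 225 mm


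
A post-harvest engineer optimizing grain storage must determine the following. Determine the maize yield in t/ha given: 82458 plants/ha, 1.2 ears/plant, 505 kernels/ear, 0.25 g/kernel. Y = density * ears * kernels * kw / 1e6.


Y = density * ears * kernels * kw
  = 82458 * 1.2 * 505 * 0.25 g/ha
  = 12492387.00 g/ha
  = 12492.39 kg/ha = 12.49 t/ha


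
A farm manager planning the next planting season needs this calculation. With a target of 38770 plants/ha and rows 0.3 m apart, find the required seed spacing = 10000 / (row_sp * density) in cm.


spacing = 10000 / (row_sp * density)
        = 10000 / (0.3 * 38770)
        = 10000 / 11631
        = 0.85977 m = 85.98 cm


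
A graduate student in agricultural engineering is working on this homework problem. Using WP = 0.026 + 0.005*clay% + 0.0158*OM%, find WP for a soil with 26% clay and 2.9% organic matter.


WP = 0.026 + 0.005*26 + 0.0158*2.9
   = 0.026 + 0.1300 + 0.0458
   = 0.2018


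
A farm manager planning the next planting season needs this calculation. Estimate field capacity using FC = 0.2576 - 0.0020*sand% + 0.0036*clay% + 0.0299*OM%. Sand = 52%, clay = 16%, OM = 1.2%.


FC = 0.2576 - 0.0020*52 + 0.0036*16 + 0.0299*1.2
   = 0.2576 - 0.1040 + 0.0576 + 0.0359
   = 0.2471


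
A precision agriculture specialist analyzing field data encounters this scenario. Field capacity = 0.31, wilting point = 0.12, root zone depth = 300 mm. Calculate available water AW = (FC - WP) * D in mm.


AW = (FC - WP) * D
   = (0.31 - 0.12) * 300
   = 0.19 * 300
   = 57 mm


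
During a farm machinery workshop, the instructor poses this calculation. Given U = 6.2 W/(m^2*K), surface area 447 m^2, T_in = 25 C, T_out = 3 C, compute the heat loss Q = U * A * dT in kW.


dT = 25 - (3) = 22 K
Q = U * A * dT
  = 6.2 * 447 * 22
  = 60970.80 W = 60.97 kW


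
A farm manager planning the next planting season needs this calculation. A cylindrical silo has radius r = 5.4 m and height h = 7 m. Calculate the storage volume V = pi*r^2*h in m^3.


V = pi * r^2 * h
  = pi * 5.4^2 * 7
  = pi * 29.16 * 7
  = 641.26 m^3


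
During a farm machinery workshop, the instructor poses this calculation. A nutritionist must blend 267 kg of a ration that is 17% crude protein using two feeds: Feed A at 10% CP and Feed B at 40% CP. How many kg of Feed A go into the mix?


parts_A = CP_b - target = 40 - 17 = 23
parts_B = target - CP_a = 17 - 10 = 7
total_parts = 23 + 7 = 30
Feed A = 267 * 23 / 30 = 204.70 kg
Feed B = 267 * 7 / 30 = 62.30 kg

204.70 kg


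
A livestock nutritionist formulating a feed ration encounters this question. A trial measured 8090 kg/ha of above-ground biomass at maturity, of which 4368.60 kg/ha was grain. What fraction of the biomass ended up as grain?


HI = grain_yield / biomass
   = 4368.60 / 8090
   = 0.54


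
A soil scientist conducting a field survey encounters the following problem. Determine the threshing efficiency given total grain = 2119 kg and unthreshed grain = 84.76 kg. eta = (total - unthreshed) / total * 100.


eta = (total - unthreshed) / total * 100
    = (2119 - 84.76) / 2119 * 100
    = 2034.24 / 2119 * 100
    = 96%


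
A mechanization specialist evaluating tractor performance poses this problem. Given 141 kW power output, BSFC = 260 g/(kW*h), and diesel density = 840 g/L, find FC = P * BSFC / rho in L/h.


FC = P * BSFC / rho_fuel
   = 141 * 260 / 840
   = 36660 / 840
   = 43.64 L/h


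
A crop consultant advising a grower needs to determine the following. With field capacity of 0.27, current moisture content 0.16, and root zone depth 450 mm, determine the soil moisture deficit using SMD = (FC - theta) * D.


SMD = (FC - theta) * D
    = (0.27 - 0.16) * 450
    = 0.110 * 450
    = 49.50 mm


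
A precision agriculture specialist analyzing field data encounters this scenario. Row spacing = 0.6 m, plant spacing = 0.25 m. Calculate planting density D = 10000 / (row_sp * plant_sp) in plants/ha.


D = 10000 / (row_sp * plant_sp)
  = 10000 / (0.6 * 0.25)
  = 10000 / 0.1500
  = 66666.67 plants/ha


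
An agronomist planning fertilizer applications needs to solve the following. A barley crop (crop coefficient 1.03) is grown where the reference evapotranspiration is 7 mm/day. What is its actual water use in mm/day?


ETc = Kc * ET0
    = 1.03 * 7
    = 7.21 mm/day


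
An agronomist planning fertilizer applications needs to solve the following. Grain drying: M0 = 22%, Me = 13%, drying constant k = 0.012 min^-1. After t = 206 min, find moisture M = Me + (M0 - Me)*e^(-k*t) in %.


M = Me + (M0 - Me) * e^(-k*t)
  = 13 + (22 - 13) * e^(-0.012*206)
  = 13 + 9 * e^(-2.472)
  = 13 + 9 * 0.08442
  = 13 + 0.7597
  = 13.76%


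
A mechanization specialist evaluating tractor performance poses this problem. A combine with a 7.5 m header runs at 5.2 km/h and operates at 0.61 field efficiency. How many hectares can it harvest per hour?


C = w * v * eta_f / 10
  = 7.5 * 5.2 * 0.61 / 10
  = 23.79 / 10
  = 2.38 ha/h


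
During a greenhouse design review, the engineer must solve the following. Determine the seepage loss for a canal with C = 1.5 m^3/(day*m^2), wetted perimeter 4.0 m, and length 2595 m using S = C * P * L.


S = C * P * L
  = 1.5 * 4.0 * 2595
  = 15570 m^3/day


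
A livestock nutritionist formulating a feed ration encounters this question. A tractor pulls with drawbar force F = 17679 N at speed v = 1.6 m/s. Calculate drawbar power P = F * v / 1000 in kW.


P = F * v / 1000
  = 17679 * 1.6 / 1000
  = 28286.40 / 1000
  = 28.29 kW


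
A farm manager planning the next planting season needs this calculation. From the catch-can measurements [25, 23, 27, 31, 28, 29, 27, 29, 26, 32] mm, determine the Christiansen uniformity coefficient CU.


xbar = 277 / 10 = 27.700
sum|xi - xbar| = 21
CU = 100 * (1 - 21 / (10 * 27.700))
   = 100 * (1 - 0.0758)
   = 92.42%


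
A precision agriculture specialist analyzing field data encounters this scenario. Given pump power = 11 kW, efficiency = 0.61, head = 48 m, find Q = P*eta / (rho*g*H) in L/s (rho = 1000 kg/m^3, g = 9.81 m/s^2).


Q = (P * 1000 * eta) / (rho * g * H)
  = (11 * 1000 * 0.61) / (1000 * 9.81 * 48)
  = 6710 / 470880
  = 0.01425 m^3/s = 14.25 L/s


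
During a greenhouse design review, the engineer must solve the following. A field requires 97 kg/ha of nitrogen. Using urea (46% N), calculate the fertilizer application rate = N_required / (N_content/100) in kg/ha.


Rate = N_required / (N_content / 100)
     = 97 / (46 / 100)
     = 97 / 0.46
     = 210.87 kg/ha


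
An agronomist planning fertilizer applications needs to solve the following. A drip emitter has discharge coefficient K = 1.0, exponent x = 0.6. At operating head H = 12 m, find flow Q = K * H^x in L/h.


Q = K * H^x
  = 1.0 * 12^0.6
  = 1.0 * 4.4413
  = 4.44 L/h


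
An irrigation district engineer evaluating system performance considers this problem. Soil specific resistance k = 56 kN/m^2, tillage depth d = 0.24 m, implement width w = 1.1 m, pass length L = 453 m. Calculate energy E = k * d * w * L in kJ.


E = k * d * w * L
  = 56 * 0.24 * 1.1 * 453
  = 6697.15 kJ


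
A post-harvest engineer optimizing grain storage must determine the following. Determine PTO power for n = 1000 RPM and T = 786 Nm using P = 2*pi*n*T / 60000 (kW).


P = 2*pi*n*T / 60000
  = 2*pi * 1000 * 786 / 60000
  = 4938583.65 / 60000
  = 82.31 kW


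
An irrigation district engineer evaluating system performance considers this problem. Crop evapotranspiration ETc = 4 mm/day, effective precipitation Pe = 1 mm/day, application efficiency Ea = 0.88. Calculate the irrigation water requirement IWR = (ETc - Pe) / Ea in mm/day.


IWR = (ETc - Pe) / Ea
    = (4 - 1) / 0.88
    = 3 / 0.88
    = 3.41 mm/day


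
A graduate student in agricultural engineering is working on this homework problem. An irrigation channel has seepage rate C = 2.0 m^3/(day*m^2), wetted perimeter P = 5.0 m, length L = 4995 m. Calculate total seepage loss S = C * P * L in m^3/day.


S = C * P * L
  = 2.0 * 5.0 * 4995
  = 49950 m^3/day


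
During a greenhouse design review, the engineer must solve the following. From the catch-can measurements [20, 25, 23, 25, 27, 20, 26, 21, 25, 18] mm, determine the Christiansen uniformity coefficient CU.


xbar = 230 / 10 = 23
sum|xi - xbar| = 26
CU = 100 * (1 - 26 / (10 * 23))
   = 100 * (1 - 0.1130)
   = 88.70%


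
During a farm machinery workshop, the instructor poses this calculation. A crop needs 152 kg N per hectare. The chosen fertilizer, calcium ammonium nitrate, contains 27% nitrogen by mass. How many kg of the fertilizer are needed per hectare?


Rate = N_required / (N_content / 100)
     = 152 / (27 / 100)
     = 152 / 0.27
     = 562.96 kg/ha


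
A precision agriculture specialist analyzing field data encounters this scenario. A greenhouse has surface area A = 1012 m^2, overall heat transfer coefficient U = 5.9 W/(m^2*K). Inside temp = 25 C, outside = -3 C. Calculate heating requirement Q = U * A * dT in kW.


dT = 25 - (-3) = 28 K
Q = U * A * dT
  = 5.9 * 1012 * 28
  = 167182.40 W = 167.18 kW


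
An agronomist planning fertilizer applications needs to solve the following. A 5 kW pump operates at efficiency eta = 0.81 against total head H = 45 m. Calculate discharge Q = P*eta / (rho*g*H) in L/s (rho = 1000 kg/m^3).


Q = (P * 1000 * eta) / (rho * g * H)
  = (5 * 1000 * 0.81) / (1000 * 9.81 * 45)
  = 4050 / 441450
  = 0.00917 m^3/s = 9.17 L/s


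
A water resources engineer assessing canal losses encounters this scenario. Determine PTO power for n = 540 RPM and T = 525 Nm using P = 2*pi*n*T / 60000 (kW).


P = 2*pi*n*T / 60000
  = 2*pi * 540 * 525 / 60000
  = 1781283.03 / 60000
  = 29.69 kW


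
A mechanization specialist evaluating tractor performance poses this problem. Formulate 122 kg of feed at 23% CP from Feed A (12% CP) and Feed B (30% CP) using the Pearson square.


parts_A = CP_b - target = 30 - 23 = 7
parts_B = target - CP_a = 23 - 12 = 11
total_parts = 7 + 11 = 18
Feed A = 122 * 7 / 18 = 47.44 kg
Feed B = 122 * 11 / 18 = 74.56 kg

47.44 kg


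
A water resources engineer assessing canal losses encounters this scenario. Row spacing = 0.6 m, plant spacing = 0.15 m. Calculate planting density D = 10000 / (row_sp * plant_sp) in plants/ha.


D = 10000 / (row_sp * plant_sp)
  = 10000 / (0.6 * 0.15)
  = 10000 / 0.0900
  = 111111.11 plants/ha


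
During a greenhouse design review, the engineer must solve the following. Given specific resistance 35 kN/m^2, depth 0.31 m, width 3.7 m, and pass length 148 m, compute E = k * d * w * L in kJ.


E = k * d * w * L
  = 35 * 0.31 * 3.7 * 148
  = 5941.46 kJ


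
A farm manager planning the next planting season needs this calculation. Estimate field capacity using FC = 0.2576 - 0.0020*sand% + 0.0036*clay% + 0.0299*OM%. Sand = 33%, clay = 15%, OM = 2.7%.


FC = 0.2576 - 0.0020*33 + 0.0036*15 + 0.0299*2.7
   = 0.2576 - 0.0660 + 0.0540 + 0.0807
   = 0.3263


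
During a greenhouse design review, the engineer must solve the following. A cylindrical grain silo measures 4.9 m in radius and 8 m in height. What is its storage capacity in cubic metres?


V = pi * r^2 * h
  = pi * 4.9^2 * 8
  = pi * 24.01 * 8
  = 603.44 m^3


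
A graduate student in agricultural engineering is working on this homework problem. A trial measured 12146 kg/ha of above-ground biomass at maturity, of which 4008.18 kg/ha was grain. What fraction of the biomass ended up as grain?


HI = grain_yield / biomass
   = 4008.18 / 12146
   = 0.33


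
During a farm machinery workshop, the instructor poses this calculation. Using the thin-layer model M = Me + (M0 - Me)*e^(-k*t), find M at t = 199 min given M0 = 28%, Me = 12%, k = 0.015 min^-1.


M = Me + (M0 - Me) * e^(-k*t)
  = 12 + (28 - 12) * e^(-0.015*199)
  = 12 + 16 * e^(-2.985)
  = 12 + 16 * 0.05054
  = 12 + 0.8086
  = 12.81%


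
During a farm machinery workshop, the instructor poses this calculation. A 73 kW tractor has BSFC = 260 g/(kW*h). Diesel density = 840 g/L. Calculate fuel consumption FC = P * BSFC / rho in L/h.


FC = P * BSFC / rho_fuel
   = 73 * 260 / 840
   = 18980 / 840
   = 22.60 L/h


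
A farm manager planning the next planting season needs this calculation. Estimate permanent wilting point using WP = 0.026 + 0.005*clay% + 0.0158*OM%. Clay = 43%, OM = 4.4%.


WP = 0.026 + 0.005*43 + 0.0158*4.4
   = 0.026 + 0.2150 + 0.0695
   = 0.3105


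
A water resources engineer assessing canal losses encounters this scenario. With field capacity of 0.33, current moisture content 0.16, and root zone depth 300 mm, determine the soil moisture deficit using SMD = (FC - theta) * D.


SMD = (FC - theta) * D
    = (0.33 - 0.16) * 300
    = 0.170 * 300
    = 51 mm


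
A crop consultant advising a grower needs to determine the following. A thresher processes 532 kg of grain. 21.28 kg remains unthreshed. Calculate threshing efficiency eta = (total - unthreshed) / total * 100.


eta = (total - unthreshed) / total * 100
    = (532 - 21.28) / 532 * 100
    = 510.72 / 532 * 100
    = 96%


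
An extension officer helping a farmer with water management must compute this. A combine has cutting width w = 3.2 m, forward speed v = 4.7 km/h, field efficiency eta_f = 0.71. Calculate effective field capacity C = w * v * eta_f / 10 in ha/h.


C = w * v * eta_f / 10
  = 3.2 * 4.7 * 0.71 / 10
  = 10.68 / 10
  = 1.07 ha/h


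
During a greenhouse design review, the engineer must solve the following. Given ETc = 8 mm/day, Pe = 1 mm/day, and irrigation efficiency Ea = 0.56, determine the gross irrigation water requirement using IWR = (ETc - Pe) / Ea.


IWR = (ETc - Pe) / Ea
    = (8 - 1) / 0.56
    = 7 / 0.56
    = 12.50 mm/day


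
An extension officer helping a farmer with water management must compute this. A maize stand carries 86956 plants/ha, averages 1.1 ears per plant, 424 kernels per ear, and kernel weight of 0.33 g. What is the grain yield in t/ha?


Y = density * ears * kernels * kw
  = 86956 * 1.1 * 424 * 0.33 g/ha
  = 13383571.87 g/ha
  = 13383.57 kg/ha = 13.38 t/ha


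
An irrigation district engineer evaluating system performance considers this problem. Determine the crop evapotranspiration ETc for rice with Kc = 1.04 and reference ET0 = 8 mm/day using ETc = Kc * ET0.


ETc = Kc * ET0
    = 1.04 * 8
    = 8.32 mm/day


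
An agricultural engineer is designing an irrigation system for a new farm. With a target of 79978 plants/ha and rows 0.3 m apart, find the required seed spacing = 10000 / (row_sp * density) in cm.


spacing = 10000 / (row_sp * density)
        = 10000 / (0.3 * 79978)
        = 10000 / 23993.40
        = 0.41678 m = 41.68 cm


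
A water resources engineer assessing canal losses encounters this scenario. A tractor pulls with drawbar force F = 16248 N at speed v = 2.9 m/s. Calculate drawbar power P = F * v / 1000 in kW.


P = F * v / 1000
  = 16248 * 2.9 / 1000
  = 47119.20 / 1000
  = 47.12 kW


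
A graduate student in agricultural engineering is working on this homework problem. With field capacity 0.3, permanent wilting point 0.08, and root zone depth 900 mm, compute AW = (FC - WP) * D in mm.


AW = (FC - WP) * D
   = (0.3 - 0.08) * 900
   = 0.22 * 900
   = 198 mm


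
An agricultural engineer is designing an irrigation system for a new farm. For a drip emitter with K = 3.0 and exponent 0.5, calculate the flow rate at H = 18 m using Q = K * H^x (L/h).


Q = K * H^x
  = 3.0 * 18^0.5
  = 3.0 * 4.2426
  = 12.73 L/h


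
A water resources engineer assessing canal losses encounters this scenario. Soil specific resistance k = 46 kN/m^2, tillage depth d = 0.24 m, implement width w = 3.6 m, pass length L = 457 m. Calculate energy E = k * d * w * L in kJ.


E = k * d * w * L
  = 46 * 0.24 * 3.6 * 457
  = 18163.01 kJ


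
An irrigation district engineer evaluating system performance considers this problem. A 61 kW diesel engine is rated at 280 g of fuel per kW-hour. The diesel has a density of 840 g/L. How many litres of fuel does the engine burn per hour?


FC = P * BSFC / rho_fuel
   = 61 * 280 / 840
   = 17080 / 840
   = 20.33 L/h


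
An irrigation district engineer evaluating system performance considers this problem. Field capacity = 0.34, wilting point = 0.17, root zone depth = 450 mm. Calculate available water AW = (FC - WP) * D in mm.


AW = (FC - WP) * D
   = (0.34 - 0.17) * 450
   = 0.17 * 450
   = 76.50 mm


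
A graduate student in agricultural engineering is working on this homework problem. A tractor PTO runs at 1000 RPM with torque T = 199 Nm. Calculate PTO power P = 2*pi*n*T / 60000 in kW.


P = 2*pi*n*T / 60000
  = 2*pi * 1000 * 199 / 60000
  = 1250353.88 / 60000
  = 20.84 kW


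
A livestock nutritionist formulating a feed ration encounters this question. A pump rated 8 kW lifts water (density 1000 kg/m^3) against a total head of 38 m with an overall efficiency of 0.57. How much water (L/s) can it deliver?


Q = (P * 1000 * eta) / (rho * g * H)
  = (8 * 1000 * 0.57) / (1000 * 9.81 * 38)
  = 4560 / 372780
  = 0.01223 m^3/s = 12.23 L/s


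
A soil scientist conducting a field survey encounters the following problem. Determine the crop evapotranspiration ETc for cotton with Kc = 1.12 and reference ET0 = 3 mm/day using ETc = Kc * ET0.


ETc = Kc * ET0
    = 1.12 * 3
    = 3.36 mm/day


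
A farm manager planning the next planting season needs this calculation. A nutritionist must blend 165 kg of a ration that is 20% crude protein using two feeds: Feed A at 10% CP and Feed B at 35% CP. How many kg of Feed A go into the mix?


parts_A = CP_b - target = 35 - 20 = 15
parts_B = target - CP_a = 20 - 10 = 10
total_parts = 15 + 10 = 25
Feed A = 165 * 15 / 25 = 99 kg
Feed B = 165 * 10 / 25 = 66 kg

99 kg


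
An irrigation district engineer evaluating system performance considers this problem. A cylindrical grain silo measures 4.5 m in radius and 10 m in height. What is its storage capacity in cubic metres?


V = pi * r^2 * h
  = pi * 4.5^2 * 10
  = pi * 20.25 * 10
  = 636.17 m^3


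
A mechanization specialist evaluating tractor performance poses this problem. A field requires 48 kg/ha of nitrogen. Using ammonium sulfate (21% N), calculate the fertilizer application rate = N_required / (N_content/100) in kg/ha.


Rate = N_required / (N_content / 100)
     = 48 / (21 / 100)
     = 48 / 0.21
     = 228.57 kg/ha


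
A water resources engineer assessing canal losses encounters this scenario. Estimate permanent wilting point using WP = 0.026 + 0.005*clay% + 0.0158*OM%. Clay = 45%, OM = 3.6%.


WP = 0.026 + 0.005*45 + 0.0158*3.6
   = 0.026 + 0.2250 + 0.0569
   = 0.3079


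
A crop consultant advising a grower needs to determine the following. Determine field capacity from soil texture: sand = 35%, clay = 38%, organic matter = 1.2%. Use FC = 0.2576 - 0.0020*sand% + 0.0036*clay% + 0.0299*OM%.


FC = 0.2576 - 0.0020*35 + 0.0036*38 + 0.0299*1.2
   = 0.2576 - 0.0700 + 0.1368 + 0.0359
   = 0.3603


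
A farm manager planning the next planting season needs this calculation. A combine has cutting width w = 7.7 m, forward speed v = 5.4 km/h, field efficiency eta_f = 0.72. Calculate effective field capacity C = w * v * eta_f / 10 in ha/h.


C = w * v * eta_f / 10
  = 7.7 * 5.4 * 0.72 / 10
  = 29.94 / 10
  = 2.99 ha/h


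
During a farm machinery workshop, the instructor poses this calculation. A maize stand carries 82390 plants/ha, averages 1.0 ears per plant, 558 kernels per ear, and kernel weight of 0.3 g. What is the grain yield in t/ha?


Y = density * ears * kernels * kw
  = 82390 * 1.0 * 558 * 0.3 g/ha
  = 13792086 g/ha
  = 13792.09 kg/ha = 13.79 t/ha


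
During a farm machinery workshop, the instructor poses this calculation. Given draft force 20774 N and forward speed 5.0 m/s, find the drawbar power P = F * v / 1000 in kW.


P = F * v / 1000
  = 20774 * 5.0 / 1000
  = 103870 / 1000
  = 103.87 kW


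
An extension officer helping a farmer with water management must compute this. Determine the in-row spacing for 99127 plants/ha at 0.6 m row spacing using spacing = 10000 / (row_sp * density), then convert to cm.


spacing = 10000 / (row_sp * density)
        = 10000 / (0.6 * 99127)
        = 10000 / 59476.20
        = 0.16813 m = 16.81 cm


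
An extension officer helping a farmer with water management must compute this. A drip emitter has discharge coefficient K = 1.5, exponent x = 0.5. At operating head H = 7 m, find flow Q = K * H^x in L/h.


Q = K * H^x
  = 1.5 * 7^0.5
  = 1.5 * 2.6458
  = 3.97 L/h


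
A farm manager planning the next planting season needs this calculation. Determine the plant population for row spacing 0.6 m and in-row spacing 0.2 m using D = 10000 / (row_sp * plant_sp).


D = 10000 / (row_sp * plant_sp)
  = 10000 / (0.6 * 0.2)
  = 10000 / 0.1200
  = 83333.33 plants/ha


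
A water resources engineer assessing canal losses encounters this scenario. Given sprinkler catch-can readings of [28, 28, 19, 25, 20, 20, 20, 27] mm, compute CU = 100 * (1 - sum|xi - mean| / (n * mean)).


xbar = 187 / 8 = 23.375
sum|xi - xbar| = 29
CU = 100 * (1 - 29 / (8 * 23.375))
   = 100 * (1 - 0.1551)
   = 84.49%


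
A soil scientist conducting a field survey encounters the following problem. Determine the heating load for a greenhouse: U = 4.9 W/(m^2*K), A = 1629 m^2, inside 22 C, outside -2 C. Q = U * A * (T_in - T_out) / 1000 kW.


dT = 22 - (-2) = 24 K
Q = U * A * dT
  = 4.9 * 1629 * 24
  = 191570.40 W = 191.57 kW


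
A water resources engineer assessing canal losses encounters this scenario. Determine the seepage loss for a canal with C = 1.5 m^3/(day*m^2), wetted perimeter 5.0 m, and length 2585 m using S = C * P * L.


S = C * P * L
  = 1.5 * 5.0 * 2585
  = 19387.50 m^3/day


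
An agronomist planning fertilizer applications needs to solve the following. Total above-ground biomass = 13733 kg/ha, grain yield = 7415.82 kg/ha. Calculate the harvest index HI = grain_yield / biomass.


HI = grain_yield / biomass
   = 7415.82 / 13733
   = 0.54


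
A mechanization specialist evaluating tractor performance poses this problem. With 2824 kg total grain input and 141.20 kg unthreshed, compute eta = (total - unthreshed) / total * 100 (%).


eta = (total - unthreshed) / total * 100
    = (2824 - 141.20) / 2824 * 100
    = 2682.80 / 2824 * 100
    = 95%


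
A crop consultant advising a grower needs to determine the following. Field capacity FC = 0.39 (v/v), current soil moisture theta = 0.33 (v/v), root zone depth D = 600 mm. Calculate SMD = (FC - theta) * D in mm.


SMD = (FC - theta) * D
    = (0.39 - 0.33) * 600
    = 0.060 * 600
    = 36 mm


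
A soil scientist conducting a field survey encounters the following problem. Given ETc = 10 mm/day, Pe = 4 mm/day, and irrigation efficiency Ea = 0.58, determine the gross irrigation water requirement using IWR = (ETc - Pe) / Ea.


IWR = (ETc - Pe) / Ea
    = (10 - 4) / 0.58
    = 6 / 0.58
    = 10.34 mm/day
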